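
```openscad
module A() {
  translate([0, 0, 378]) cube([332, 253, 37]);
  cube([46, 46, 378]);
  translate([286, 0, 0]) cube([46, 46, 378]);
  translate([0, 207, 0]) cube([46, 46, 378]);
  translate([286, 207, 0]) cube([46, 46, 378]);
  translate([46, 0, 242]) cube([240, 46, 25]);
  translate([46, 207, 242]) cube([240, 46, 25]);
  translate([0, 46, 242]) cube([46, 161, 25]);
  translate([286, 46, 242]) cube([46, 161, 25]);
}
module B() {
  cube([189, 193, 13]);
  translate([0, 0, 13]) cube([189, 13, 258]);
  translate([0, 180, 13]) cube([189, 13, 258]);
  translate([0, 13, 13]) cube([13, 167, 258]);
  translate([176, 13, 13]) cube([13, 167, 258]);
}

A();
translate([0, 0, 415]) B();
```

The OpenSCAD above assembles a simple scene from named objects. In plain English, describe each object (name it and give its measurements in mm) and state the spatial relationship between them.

A is a four-legged stool. The seat is a 332×253×37 mm slab whose top surface is at z = 415 mm; four square legs, each 46×46 mm in cross-section, run from the floor (z = 0) to the underside of the seat, each flush with a corner of the seat. Four stretchers, 46 mm wide and 25 mm tall, connect adjacent legs with their undersides at z = 242 mm, each running between the inner faces of the legs it joins and aligned with the legs' outer faces on the other axis.

B is an open-topped rectangular box: outside dimensions 189×193×271 mm, with a uniform wall and base thickness of 13 mm. The base is a full 189×193 slab on the floor; four walls sit on top of the base. The front and back walls (the −y and +y sides) span the full width; the two side walls fit between them.

The open box is on top of the stool.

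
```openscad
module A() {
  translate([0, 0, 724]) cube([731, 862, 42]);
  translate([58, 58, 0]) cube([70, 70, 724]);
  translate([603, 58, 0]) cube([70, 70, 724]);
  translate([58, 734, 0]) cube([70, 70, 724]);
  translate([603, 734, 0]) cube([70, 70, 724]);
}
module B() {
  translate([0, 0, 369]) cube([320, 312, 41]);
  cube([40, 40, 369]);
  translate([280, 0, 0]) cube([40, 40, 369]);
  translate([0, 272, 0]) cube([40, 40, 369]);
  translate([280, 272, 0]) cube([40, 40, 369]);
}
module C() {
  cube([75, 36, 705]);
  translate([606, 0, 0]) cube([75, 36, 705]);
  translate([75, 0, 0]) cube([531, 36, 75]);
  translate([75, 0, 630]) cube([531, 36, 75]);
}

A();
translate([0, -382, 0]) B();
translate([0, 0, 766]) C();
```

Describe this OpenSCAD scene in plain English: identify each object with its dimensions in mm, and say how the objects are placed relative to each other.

A is a table with a 731×862 mm rectangular top, 42 mm thick, top surface at z = 766 mm, supported by four 70×70 mm square legs, each inset 58 mm from the nearest pair of top edges, running from the floor.

B is a four-legged stool. The seat is 320×312 mm, 41 mm thick, top at z = 410 mm. It stands on four square legs, each 40×40 mm in cross-section, from z = 0 to the seat underside, each flush with a corner of the seat.

C is a picture frame with a 531×555 mm rectangular opening (x by z) and a uniform 75 mm border on every side. Frame depth is 36 mm along y. It is built from two vertical stiles running the full outside height and two horizontal rails spanning the gap between the stiles.

The stool is on the floor beside the table on its −y side. The picture frame is on top of the table.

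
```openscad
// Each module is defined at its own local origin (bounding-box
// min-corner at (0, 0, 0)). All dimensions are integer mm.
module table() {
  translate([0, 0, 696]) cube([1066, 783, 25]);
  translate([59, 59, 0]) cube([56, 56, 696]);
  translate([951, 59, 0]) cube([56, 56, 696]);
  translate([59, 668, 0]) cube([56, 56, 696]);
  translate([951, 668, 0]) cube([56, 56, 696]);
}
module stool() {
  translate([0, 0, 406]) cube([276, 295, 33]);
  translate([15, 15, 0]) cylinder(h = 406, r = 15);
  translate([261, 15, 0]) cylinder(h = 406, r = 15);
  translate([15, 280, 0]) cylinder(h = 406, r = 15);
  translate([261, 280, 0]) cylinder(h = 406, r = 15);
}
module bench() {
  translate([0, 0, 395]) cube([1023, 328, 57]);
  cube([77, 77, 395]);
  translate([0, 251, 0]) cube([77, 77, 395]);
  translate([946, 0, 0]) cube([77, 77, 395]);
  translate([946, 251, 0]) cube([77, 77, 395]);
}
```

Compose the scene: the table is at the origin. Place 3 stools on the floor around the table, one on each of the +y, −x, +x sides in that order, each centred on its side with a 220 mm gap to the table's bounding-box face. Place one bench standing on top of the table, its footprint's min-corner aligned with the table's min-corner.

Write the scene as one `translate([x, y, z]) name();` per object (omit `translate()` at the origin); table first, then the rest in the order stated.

table();
translate([395, 1003, 0]) stool();
translate([-496, 244, 0]) stool();
translate([1286, 244, 0]) stool();
translate([0, 0, 721]) bench();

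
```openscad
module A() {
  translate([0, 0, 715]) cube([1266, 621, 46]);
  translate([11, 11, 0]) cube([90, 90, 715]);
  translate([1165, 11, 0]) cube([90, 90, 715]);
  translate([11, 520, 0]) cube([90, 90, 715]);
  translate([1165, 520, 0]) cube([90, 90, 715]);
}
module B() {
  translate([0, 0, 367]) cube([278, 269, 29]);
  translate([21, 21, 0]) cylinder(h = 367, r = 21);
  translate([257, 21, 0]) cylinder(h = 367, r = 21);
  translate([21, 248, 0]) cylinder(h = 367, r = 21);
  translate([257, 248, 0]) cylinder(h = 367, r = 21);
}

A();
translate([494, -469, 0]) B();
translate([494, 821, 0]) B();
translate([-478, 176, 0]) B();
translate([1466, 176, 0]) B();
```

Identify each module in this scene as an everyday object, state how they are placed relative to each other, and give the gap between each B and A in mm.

Each stool's nearest face is 200 mm from the table's bounding box.

A is a table. B is a stool. Four stools sit around the table at the −y, +y, −x, +x sides. The gap between each stool and the table is 200 mm.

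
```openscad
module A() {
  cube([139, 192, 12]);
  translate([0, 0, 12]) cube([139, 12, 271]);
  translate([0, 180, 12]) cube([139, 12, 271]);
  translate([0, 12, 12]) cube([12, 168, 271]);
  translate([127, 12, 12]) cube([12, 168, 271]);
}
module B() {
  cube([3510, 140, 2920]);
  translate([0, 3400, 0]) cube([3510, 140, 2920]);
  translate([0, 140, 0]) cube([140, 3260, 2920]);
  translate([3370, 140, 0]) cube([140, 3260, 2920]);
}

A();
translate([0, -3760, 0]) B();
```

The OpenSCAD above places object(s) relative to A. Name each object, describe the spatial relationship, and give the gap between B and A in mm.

The house frame's nearest face is 220 mm from the open box's −y face.

A is an open box. B is a house frame. The house frame is on the floor beside the open box on its −y side. The gap between the house frame and the open box is 220 mm.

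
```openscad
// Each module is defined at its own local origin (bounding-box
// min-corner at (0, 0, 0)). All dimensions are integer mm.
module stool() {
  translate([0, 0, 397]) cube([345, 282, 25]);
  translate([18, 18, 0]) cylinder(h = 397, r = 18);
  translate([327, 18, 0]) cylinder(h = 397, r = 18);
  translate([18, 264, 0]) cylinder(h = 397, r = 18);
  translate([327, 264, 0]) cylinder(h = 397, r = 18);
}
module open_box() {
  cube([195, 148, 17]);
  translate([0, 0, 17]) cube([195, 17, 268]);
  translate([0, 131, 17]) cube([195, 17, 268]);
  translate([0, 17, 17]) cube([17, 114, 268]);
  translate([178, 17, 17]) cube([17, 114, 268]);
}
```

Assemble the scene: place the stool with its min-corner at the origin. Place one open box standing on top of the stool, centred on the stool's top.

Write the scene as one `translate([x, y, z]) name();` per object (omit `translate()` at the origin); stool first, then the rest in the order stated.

stool();
translate([75, 67, 422]) open_box();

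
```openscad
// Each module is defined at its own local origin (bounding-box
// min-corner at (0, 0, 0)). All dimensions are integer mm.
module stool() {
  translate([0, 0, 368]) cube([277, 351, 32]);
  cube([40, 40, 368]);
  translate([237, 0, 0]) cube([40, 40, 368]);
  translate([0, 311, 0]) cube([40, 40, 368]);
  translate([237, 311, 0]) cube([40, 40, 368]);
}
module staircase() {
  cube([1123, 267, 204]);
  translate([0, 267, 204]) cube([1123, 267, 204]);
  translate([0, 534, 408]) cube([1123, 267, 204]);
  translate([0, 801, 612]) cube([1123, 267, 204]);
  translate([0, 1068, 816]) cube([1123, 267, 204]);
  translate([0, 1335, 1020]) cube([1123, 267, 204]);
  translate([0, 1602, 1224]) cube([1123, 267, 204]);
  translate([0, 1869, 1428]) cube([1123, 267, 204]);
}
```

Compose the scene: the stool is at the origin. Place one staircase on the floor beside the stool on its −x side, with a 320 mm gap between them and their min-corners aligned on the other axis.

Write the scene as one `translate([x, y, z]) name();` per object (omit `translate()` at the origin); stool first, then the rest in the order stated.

stool();
translate([-1443, 0, 0]) staircase();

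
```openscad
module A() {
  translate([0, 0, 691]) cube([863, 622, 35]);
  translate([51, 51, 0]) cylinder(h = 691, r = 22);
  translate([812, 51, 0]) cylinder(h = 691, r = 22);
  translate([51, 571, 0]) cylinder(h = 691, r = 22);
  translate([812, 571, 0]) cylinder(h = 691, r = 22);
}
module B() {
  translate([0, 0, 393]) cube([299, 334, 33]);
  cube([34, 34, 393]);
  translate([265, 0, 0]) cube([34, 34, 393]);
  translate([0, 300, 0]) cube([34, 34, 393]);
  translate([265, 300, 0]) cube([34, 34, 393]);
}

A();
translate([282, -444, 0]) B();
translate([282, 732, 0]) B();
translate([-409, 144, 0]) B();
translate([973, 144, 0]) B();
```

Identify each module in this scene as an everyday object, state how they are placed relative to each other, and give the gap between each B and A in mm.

A is a table. B is a stool. Four stools sit around the table at the −y, +y, −x, +x sides. The gap between each stool and the table is 110 mm.

Each stool's nearest face is 110 mm from the table's bounding box.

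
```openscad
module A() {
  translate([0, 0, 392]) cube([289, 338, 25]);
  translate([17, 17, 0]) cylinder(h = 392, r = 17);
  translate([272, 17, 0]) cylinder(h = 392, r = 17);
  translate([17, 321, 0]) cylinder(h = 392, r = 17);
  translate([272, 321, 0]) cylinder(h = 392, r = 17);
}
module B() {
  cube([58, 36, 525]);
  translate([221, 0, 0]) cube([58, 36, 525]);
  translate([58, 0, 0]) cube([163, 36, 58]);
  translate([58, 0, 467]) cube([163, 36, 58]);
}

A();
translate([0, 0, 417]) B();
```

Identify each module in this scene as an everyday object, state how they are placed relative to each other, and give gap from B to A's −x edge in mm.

The picture frame's min-x is at 0; the stool's min-x is 0; gap = 0 mm.

A is a stool. B is a picture frame. The picture frame is on top of the stool. The gap from the picture frame to the stool's −x edge is 0 mm.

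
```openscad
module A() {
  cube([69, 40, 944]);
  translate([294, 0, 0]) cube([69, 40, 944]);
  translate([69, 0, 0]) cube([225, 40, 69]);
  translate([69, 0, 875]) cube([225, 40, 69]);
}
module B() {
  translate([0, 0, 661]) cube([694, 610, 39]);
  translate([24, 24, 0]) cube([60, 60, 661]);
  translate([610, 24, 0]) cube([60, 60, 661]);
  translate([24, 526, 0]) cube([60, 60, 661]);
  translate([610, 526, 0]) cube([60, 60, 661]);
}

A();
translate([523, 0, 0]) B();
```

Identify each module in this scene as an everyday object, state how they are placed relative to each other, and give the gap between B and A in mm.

A is a picture frame. B is a table. The table is on the floor beside the picture frame on its +x side. The gap between the table and the picture frame is 160 mm.

The table's nearest face is 160 mm from the picture frame's +x face.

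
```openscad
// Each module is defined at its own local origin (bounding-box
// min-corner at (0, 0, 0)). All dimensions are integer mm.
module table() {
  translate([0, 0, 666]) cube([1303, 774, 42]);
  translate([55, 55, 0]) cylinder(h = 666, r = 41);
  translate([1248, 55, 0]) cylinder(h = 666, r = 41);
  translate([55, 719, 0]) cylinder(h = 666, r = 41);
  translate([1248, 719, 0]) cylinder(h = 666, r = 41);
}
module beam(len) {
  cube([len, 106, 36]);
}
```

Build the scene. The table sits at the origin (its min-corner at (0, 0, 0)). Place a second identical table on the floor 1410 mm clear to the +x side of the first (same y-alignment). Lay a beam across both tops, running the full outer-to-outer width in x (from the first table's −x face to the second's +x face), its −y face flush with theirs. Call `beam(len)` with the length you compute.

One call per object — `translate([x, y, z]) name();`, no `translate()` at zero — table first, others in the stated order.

table();
translate([2713, 0, 0]) table();
translate([0, 0, 708]) beam(4016);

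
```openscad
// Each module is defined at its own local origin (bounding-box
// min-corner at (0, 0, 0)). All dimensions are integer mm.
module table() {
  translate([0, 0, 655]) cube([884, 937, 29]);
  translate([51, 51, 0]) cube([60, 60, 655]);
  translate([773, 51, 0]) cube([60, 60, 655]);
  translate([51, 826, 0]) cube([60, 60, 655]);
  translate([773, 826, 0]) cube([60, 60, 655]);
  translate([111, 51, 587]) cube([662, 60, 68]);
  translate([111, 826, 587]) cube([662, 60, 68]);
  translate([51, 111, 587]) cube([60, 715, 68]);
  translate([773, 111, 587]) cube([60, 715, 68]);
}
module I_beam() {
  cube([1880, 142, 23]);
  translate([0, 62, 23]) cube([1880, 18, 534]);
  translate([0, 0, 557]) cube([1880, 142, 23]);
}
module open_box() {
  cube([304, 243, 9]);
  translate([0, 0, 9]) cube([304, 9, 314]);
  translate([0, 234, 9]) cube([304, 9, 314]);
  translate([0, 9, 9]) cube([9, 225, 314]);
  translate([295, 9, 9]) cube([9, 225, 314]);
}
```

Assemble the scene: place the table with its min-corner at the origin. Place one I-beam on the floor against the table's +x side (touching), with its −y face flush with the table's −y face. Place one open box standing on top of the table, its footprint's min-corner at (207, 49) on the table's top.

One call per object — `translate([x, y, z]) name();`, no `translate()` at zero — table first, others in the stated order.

table();
translate([884, 0, 0]) I_beam();
translate([207, 49, 684]) open_box();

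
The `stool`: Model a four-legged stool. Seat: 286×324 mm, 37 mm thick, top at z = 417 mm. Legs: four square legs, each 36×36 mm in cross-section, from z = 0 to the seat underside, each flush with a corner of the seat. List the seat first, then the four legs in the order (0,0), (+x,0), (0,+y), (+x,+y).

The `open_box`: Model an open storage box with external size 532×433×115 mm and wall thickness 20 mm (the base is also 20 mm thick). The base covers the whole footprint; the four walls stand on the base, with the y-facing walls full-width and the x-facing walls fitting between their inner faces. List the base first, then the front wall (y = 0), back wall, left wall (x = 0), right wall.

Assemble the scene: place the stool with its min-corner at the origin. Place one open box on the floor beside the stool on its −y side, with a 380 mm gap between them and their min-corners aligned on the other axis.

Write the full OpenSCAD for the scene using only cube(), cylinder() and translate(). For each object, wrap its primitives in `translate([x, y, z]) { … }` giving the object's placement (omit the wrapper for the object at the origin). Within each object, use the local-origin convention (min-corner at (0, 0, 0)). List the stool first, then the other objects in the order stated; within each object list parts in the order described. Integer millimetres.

translate([0, 0, 380]) cube([286, 324, 37]);
cube([36, 36, 380]);
translate([250, 0, 0]) cube([36, 36, 380]);
translate([0, 288, 0]) cube([36, 36, 380]);
translate([250, 288, 0]) cube([36, 36, 380]);
translate([0, -813, 0]) {
  cube([532, 433, 20]);
  translate([0, 0, 20]) cube([532, 20, 95]);
  translate([0, 413, 20]) cube([532, 20, 95]);
  translate([0, 20, 20]) cube([20, 393, 95]);
  translate([512, 20, 20]) cube([20, 393, 95]);
}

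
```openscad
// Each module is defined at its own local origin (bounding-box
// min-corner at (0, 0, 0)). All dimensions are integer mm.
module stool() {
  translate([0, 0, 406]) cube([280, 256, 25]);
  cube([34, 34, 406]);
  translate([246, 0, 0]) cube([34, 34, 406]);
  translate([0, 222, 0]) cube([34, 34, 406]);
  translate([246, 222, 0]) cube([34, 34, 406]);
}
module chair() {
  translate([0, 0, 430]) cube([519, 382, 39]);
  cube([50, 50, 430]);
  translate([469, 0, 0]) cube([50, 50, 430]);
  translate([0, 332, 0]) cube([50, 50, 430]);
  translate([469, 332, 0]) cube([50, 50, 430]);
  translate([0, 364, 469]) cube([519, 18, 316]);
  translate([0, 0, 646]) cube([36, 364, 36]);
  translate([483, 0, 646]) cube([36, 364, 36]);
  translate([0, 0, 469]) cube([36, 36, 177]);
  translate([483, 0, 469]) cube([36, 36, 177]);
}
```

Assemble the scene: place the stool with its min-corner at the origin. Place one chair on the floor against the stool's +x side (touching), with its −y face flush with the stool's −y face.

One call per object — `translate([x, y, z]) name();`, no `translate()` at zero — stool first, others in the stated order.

stool();
translate([280, 0, 0]) chair();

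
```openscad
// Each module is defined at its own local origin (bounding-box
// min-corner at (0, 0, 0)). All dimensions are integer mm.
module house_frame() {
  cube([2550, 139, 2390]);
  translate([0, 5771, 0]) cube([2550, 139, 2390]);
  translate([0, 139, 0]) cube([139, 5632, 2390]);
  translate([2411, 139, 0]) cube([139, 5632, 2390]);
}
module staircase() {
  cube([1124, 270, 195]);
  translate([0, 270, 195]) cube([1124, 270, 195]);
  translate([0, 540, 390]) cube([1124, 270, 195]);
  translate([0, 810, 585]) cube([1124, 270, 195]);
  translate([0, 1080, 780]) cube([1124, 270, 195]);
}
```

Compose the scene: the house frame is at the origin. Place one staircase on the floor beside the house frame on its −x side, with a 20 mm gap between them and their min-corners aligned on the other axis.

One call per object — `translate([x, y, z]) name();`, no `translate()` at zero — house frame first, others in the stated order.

house_frame();
translate([-1144, 0, 0]) staircase();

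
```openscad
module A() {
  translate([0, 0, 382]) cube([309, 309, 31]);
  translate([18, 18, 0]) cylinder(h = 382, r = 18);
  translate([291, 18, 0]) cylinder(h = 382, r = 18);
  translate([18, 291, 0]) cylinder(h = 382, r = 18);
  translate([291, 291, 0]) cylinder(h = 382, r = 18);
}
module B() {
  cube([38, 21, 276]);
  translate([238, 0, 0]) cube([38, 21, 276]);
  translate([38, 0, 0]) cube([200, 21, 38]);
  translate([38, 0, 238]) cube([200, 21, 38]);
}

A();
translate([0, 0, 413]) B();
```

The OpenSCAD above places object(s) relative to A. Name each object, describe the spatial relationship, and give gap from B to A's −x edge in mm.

A is a stool. B is a picture frame. The picture frame is on top of the stool. The gap from the picture frame to the stool's −x edge is 0 mm.

The picture frame's min-x is at 0; the stool's min-x is 0; gap = 0 mm.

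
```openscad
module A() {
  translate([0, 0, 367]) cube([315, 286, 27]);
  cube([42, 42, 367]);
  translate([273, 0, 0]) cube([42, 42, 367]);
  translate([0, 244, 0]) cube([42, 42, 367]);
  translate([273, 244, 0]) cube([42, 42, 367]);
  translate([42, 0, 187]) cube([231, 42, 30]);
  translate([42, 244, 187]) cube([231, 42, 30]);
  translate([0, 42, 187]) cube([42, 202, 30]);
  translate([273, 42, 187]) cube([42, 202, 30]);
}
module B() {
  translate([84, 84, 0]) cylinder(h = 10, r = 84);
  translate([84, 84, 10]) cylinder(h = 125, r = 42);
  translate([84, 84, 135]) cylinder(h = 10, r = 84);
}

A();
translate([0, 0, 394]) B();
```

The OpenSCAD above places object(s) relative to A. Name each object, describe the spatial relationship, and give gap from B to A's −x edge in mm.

The spool's min-x is at 0; the stool's min-x is 0; gap = 0 mm.

A is a stool. B is a spool. The spool is on top of the stool. The gap from the spool to the stool's −x edge is 0 mm.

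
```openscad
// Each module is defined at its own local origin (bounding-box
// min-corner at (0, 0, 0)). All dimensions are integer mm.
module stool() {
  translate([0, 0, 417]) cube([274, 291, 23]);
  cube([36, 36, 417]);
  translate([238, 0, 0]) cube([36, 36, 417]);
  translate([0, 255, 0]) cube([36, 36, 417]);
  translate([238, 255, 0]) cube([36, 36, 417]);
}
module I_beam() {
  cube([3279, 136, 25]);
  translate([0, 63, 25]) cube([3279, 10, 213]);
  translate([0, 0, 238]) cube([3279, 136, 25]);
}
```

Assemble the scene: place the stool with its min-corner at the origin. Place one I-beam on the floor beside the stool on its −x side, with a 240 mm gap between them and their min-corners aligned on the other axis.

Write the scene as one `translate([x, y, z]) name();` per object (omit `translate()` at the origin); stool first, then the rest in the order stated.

stool();
translate([-3519, 0, 0]) I_beam();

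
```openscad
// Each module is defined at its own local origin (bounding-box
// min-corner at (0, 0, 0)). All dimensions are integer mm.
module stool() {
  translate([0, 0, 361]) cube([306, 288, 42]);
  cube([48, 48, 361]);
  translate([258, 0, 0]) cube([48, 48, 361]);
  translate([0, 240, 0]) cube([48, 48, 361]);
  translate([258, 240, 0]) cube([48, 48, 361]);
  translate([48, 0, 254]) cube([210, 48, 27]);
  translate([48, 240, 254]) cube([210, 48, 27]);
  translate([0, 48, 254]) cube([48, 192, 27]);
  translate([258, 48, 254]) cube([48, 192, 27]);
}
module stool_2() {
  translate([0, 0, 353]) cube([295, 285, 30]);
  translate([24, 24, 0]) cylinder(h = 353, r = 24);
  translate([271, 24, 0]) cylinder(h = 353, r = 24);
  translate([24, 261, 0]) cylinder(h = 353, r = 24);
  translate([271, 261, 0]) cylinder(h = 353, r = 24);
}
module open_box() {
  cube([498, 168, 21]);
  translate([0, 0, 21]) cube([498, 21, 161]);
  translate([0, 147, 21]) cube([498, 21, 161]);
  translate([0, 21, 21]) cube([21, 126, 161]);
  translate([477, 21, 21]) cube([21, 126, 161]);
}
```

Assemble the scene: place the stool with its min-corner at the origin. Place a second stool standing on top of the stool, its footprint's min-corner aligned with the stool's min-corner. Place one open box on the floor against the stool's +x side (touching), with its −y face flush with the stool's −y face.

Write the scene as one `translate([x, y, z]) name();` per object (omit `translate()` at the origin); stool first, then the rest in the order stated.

stool();
translate([0, 0, 403]) stool_2();
translate([306, 0, 0]) open_box();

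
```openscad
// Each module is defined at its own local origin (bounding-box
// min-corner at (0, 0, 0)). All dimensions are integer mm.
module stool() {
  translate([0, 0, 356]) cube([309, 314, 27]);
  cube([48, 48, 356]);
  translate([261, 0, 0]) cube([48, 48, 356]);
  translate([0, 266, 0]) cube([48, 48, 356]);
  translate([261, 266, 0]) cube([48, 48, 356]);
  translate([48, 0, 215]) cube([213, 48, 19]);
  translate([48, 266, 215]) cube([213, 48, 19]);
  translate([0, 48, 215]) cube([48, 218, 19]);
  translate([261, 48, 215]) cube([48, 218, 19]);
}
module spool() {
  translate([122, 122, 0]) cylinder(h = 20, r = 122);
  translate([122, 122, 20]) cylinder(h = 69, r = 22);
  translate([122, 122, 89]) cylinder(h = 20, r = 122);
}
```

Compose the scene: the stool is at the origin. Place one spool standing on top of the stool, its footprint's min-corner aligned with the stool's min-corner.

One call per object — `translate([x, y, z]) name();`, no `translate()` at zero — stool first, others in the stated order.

stool();
translate([0, 0, 383]) spool();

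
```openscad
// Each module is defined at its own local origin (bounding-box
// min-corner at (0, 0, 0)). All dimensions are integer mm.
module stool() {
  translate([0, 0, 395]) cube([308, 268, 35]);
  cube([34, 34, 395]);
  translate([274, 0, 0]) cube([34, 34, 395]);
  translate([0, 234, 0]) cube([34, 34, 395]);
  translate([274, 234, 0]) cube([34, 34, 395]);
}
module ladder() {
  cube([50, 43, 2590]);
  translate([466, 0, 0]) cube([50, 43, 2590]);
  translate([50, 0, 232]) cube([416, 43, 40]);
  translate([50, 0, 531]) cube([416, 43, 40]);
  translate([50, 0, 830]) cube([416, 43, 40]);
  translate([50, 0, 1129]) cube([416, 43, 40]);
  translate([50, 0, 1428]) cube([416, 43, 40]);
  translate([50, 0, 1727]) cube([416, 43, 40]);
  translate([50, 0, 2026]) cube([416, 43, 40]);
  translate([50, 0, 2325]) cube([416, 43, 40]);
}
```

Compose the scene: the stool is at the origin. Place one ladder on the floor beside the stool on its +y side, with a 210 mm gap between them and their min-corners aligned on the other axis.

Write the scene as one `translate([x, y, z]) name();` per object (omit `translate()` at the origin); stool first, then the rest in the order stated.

stool();
translate([0, 478, 0]) ladder();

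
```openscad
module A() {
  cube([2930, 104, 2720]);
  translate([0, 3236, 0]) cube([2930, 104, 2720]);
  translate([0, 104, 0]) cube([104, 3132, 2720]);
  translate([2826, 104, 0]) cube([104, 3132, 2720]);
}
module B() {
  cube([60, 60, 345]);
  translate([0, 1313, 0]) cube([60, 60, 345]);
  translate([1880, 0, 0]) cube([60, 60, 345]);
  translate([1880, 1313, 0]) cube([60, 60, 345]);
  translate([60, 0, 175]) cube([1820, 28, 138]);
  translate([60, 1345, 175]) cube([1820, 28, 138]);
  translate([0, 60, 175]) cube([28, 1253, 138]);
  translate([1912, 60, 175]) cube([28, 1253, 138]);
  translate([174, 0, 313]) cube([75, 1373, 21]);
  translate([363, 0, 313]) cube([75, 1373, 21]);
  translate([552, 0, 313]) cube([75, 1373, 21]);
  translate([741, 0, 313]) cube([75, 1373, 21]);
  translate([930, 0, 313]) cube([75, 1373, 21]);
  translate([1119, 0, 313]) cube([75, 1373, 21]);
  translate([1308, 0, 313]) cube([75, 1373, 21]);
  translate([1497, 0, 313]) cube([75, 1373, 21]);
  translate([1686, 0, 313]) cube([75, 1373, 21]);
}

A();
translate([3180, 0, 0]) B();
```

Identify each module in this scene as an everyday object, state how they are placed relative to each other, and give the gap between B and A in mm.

A is a house frame. B is a bed frame. The bed frame is on the floor beside the house frame on its +x side. The gap between the bed frame and the house frame is 250 mm.

The bed frame's nearest face is 250 mm from the house frame's +x face.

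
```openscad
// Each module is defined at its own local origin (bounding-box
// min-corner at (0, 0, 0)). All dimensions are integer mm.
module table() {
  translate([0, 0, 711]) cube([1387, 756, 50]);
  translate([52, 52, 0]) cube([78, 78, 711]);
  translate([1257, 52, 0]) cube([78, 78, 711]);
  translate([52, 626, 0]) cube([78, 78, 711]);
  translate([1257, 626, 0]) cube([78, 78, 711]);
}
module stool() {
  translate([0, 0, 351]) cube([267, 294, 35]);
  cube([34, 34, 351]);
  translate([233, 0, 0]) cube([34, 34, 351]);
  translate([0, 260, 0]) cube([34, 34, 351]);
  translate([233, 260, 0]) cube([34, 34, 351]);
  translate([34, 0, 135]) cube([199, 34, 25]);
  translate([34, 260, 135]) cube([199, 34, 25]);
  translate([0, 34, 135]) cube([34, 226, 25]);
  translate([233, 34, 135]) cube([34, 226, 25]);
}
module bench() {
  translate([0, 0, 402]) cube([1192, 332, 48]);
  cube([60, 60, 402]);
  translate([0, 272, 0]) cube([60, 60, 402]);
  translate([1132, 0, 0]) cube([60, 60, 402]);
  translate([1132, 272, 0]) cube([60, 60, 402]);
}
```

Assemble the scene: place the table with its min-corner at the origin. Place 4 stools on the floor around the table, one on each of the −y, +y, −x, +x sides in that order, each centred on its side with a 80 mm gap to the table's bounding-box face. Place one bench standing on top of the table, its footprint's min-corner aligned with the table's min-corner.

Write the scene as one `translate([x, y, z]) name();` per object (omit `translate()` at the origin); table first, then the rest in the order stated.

table();
translate([560, -374, 0]) stool();
translate([560, 836, 0]) stool();
translate([-347, 231, 0]) stool();
translate([1467, 231, 0]) stool();
translate([0, 0, 761]) bench();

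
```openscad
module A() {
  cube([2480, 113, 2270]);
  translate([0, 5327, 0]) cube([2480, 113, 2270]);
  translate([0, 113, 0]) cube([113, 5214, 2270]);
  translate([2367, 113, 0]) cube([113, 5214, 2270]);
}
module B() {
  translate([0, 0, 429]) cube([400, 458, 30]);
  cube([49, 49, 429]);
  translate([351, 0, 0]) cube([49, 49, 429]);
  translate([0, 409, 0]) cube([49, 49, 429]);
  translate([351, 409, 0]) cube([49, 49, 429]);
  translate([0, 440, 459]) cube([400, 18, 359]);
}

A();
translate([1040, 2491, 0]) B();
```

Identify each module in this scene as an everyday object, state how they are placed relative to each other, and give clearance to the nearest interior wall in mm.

A is a house frame. B is a chair. The chair sits inside the house frame, centred. The clearance to the nearest interior wall is 927 mm.

Clearances: x = 927, y = 2378; minimum 927 mm.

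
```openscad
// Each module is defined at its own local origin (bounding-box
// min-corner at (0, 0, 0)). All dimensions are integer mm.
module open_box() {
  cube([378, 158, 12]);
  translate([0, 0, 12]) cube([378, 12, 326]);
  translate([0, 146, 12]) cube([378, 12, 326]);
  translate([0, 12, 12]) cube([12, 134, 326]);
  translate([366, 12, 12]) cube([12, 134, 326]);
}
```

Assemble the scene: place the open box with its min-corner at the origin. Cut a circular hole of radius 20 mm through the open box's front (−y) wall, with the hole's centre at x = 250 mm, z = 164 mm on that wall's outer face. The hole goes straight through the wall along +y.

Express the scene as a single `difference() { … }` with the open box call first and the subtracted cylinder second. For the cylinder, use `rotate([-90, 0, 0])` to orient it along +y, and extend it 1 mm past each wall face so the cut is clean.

difference() {
  open_box();
  translate([250, -1, 164]) rotate([-90, 0, 0]) cylinder(h = 14, r = 20);
}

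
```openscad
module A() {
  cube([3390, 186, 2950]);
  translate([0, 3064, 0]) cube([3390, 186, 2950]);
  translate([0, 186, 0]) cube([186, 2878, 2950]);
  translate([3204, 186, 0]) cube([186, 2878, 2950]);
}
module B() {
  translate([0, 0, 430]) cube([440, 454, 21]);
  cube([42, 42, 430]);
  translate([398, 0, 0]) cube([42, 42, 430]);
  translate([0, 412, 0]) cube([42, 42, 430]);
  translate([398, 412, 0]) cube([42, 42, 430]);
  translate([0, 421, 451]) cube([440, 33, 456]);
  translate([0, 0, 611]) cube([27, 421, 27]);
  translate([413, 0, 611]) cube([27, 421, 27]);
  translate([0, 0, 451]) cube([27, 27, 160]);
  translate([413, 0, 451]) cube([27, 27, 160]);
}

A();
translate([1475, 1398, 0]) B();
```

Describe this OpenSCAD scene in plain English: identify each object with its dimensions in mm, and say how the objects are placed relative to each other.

A is the wall frame of a small rectangular building: four walls, each 2950 mm tall and 186 mm thick, enclosing a footprint 3390 mm (x) by 3250 mm (y) outside-to-outside, with no floor or roof. The front and back walls (the −y and +y sides) span the full width; the two side walls fit between them.

B is a chair: 440×454 mm seat, 21 mm thick, top at z = 451 mm, on four 42 mm square corner legs flush with the seat edges. A 33 mm thick backrest slab spans the full seat width, extending 456 mm above the seat top, its back face flush with the seat's +y edge. Two armrests of 27×27 mm section run along each side from the seat's front edge to the front of the backrest, top faces 187 mm above the seat top and outer faces flush with the seat's x-edges; a 27×27 mm post under the front of each armrest stands on the seat at the front corner.

The chair sits inside the house frame, centred.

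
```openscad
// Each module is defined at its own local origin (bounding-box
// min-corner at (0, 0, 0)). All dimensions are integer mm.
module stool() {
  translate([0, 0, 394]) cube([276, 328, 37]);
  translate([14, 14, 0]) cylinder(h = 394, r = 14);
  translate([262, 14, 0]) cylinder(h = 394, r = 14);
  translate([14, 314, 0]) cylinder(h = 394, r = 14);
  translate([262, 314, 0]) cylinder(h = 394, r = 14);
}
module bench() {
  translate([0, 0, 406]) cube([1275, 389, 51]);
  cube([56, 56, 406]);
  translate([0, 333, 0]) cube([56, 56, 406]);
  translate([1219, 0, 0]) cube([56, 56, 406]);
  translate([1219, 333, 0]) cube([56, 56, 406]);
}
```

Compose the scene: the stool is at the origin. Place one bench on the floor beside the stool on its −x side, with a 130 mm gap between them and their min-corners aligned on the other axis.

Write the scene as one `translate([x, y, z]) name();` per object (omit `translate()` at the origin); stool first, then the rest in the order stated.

stool();
translate([-1405, 0, 0]) bench();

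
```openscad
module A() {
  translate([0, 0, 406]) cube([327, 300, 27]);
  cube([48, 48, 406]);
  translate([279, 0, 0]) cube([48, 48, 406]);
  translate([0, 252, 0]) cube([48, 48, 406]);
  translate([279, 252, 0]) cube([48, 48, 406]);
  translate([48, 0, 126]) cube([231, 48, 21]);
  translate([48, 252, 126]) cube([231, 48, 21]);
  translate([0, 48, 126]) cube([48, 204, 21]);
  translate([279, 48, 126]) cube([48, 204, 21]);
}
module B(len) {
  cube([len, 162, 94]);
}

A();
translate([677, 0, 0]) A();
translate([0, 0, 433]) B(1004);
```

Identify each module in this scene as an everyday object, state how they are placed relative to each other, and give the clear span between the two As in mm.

Second stool starts at x = 677; first ends at x = 327; clear span = 677 − 327 = 350 mm.

A is a stool. B is a beam. A beam spans the tops of two stools. The clear span between the two stools is 350 mm.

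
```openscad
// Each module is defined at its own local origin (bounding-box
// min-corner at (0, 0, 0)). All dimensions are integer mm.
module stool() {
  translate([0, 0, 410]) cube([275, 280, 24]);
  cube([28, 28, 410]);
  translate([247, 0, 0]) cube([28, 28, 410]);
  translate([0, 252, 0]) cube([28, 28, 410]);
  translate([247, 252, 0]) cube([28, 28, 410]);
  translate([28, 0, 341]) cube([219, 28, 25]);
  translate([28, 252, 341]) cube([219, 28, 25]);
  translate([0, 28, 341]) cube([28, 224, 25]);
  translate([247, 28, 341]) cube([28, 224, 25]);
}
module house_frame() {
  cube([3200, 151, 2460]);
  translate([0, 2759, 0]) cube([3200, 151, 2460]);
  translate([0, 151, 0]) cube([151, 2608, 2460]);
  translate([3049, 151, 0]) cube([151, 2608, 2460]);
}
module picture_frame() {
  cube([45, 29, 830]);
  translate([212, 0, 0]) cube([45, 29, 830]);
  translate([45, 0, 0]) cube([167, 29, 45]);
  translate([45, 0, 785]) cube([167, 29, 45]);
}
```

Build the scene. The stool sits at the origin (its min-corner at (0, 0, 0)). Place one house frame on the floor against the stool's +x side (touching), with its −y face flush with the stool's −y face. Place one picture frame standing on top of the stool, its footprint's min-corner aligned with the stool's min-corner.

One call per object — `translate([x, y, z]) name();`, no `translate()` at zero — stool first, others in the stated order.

stool();
translate([275, 0, 0]) house_frame();
translate([0, 0, 434]) picture_frame();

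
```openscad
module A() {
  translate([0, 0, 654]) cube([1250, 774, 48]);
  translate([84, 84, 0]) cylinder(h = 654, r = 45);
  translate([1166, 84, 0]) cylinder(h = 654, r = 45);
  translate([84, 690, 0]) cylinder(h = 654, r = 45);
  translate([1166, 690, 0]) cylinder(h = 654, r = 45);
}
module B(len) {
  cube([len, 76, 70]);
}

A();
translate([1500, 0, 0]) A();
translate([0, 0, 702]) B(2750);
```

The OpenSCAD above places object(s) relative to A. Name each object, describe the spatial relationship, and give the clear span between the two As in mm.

Second table starts at x = 1500; first ends at x = 1250; clear span = 1500 − 1250 = 250 mm.

A is a table. B is a beam. A beam spans the tops of two tables. The clear span between the two tables is 250 mm.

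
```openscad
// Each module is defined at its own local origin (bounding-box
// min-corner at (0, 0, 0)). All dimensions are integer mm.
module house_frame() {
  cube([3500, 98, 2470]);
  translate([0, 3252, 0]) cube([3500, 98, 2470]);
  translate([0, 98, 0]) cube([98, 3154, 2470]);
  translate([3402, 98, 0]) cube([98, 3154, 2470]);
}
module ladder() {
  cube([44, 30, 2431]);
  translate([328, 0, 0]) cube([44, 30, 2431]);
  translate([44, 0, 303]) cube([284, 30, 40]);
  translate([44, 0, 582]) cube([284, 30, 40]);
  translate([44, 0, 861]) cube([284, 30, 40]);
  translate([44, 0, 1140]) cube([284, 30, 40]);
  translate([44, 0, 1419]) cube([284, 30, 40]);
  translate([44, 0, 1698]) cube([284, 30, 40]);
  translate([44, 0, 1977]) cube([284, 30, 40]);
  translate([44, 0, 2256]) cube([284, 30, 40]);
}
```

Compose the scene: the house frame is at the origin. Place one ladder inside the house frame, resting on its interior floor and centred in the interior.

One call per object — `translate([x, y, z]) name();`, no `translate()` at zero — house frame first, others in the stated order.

house_frame();
translate([1564, 1660, 0]) ladder();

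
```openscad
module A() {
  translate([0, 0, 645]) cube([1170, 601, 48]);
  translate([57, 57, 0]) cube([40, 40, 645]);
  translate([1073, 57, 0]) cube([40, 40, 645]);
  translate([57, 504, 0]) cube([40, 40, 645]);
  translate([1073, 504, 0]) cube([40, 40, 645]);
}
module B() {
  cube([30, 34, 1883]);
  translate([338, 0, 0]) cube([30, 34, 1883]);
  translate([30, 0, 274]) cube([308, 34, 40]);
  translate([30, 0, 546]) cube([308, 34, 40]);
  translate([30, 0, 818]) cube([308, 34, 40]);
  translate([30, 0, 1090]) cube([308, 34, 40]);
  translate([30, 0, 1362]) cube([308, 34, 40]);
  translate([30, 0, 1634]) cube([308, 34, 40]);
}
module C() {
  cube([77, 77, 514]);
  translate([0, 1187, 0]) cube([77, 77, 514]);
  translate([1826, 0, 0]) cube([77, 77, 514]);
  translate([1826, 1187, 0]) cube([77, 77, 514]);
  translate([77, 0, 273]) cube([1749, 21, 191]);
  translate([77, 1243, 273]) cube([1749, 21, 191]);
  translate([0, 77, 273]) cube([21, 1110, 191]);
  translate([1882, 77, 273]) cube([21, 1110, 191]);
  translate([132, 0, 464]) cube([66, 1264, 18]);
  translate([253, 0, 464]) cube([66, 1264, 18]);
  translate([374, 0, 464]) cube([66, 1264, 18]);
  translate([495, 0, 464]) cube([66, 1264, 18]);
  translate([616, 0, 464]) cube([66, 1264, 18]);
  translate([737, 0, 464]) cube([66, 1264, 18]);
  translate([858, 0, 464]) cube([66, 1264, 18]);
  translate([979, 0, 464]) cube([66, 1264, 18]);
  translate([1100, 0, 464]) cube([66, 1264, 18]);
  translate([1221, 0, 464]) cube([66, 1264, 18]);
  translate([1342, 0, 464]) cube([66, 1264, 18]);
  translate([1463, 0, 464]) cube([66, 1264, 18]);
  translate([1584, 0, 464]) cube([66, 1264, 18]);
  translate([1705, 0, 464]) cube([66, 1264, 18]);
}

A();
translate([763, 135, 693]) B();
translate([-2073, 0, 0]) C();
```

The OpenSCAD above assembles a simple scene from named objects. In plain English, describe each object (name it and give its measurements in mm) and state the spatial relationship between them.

A is a table: top 1170 mm (x) × 601 mm (y), 48 mm thick, upper face at z = 693 mm, on four 40×40 mm square legs, each inset 57 mm from the nearest pair of top edges, running from z = 0 to the bottom of the top.

B is a wooden ladder with two side rails of 30×34 mm section and 1883 mm height, set 368 mm apart overall. Between them run 6 rectangular rungs (34 mm deep, 40 mm thick), front faces flush with the rails' −y face. The bottom of the first rung is 274 mm above the floor and each subsequent rung is 272 mm higher than the one below.

C is a bed frame 1903 mm long (x) by 1264 mm wide (y). Four 77×77 mm corner posts, 514 mm tall, at the corners of the footprint. Four rails of 21 mm thickness and 191 mm height run between adjacent posts with their undersides at z = 273 mm, their outer faces flush with the outside of the frame (the two x-running rails run between the posts' inner faces; the two y-running rails run between the posts' inner faces). 14 slats, each 66 mm wide (x) and 18 mm thick, lie across the top of the two x-running rails, running the full 1264 mm width of the frame in y; the slats are evenly spaced along x between the inner faces of the end posts with equal gaps (rounded down to the nearest mm) at the −x end and between each pair — any rounding remainder accumulates at the +x end.

The ladder is on top of the table. The bed frame is on the floor beside the table on its −x side.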